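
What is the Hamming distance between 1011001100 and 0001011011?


Count differing positions: ^ . ^ . . ^ . ^ ^ ^ = 6 differences

6


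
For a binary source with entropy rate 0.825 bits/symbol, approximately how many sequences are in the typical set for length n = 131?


log2|A_typical| = nH = 131 * 0.825 = 108.075, so |A_typical| ~ 2^108.075 = 3.418e+32

3.418e+32


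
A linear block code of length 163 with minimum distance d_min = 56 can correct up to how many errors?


Correction capability = floor((d-1)/2) = floor((56-1)/2) = 27

27 errors


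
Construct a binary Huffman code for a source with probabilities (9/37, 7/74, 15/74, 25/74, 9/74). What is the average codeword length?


Huffman construction (repeatedly merge the two least-probable nodes; each merge adds 1 bit to every symbol beneath it): 7/74 + 9/74 = 8/37; 15/74 + 8/37 = 31/74; 9/37 + 25/74 = 43/74; 31/74 + 43/74 = 1. Resulting codeword lengths (in the order the probabilities were given): (2, 3, 2, 2, 3). L_avg = sum(p_i * l_i) = 9/37*2 + 7/74*3 + 15/74*2 + 25/74*2 + 9/74*3 = 82/37 = 2.2162

2.2162 bits


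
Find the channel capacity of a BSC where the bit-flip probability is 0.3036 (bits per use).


H(p) = -p*log2(p) - (1-p)*log2(1-p) = -0.3036*log2(0.3036) - 0.6964*log2(0.6964) = 0.522118 + 0.363529 = 0.8856. C = 1 - H(p) = 1 - 0.8856 = 0.1144

0.1144 bits


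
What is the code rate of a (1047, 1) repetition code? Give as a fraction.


Rate = k/n = 1/1047

1/1047


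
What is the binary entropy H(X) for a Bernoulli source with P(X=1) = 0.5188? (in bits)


H = -p*log2(p) - (1-p)*log2(1-p). -0.5188*log2(0.5188) = 0.491174; -0.4812*log2(0.4812) = 0.507806. H = 0.491174 + 0.507806 = 0.999

0.999 bits


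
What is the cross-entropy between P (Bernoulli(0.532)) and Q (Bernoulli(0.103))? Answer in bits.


H(P,Q) = -p*log2(q) - (1-p)*log2(1-q). -0.532*log2(0.103) = 1.744579; -0.468*log2(0.897) = 0.073392. H(P,Q) = 1.744579 + 0.073392 = 1.818

1.818 bits


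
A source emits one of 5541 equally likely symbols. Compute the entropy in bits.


H = log2(n) = log2(5541) = 12.4359

12.4359 bits


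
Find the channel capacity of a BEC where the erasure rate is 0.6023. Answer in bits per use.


C = 1 - epsilon = 1 - 0.6023 = 0.3977

0.3977 bits


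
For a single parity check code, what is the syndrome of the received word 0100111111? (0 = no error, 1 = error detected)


Syndrome = XOR of all bits = 0 XOR 1 XOR 0 XOR 0 XOR 1 XOR 1 XOR 1 XOR 1 XOR 1 XOR 1 = 1

1


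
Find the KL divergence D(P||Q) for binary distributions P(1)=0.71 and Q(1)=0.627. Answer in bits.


KL = p*log2(p/q) + (1-p)*log2((1-p)/(1-q)) = 0.71*log2(0.71/0.627) + 0.29*log2(0.29/0.373) = 0.022

0.022 bits


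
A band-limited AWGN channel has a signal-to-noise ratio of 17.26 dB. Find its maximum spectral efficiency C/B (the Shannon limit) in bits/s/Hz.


SNR_linear = 10^(17.26/10) = 53.2108; C/B = log2(1 + SNR_linear) = log2(1 + 53.2108) = 5.7605

5.7605 bits/s/Hz


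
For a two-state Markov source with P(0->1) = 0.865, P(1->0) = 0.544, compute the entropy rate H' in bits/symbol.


Stationary distribution: pi_0 = p10/(p01+p10) = 0.3861, pi_1 = 0.6139. Entropy rate H' = pi_0*H(p01) + pi_1*H(p10) = 0.3861*0.571 + 0.6139*0.9944 = 0.8309

0.8309 bits/symbol


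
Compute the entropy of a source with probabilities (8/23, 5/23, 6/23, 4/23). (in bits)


H = -sum(p_i * log2(p_i)). Terms: -(8/23)*log2(8/23) = 0.529935; -(5/23)*log2(5/23) = 0.478616; -(6/23)*log2(6/23) = 0.505722; -(4/23)*log2(4/23) = 0.438880. H = 0.529935 + 0.478616 + 0.505722 + 0.438880 = 1.9532

1.9532 bits


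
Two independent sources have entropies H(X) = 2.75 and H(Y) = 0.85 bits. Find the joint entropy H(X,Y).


For independent variables, H(X,Y) = H(X) + H(Y) = 2.75 + 0.85 = 3.6

3.6 bits


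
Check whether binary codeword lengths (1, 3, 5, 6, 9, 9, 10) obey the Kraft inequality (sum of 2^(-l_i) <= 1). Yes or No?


Kraft sum = sum(2^(-l_i)) = 0.6768, need <= 1. Result: satisfied (a binary prefix-free code with these lengths exists)

Yes


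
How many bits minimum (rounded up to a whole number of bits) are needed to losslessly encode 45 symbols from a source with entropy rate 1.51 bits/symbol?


Minimum bits >= n * H = 45 * 1.51 = 67.95, rounded up to a whole number of bits = 68

68 bits


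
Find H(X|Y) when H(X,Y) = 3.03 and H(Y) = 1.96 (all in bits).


H(X|Y) = H(X,Y) - H(Y) = 3.03 - 1.96 = 1.07

1.07 bits


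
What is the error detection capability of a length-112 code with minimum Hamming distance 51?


Detection capability = d_min - 1 = 51 - 1 = 50

50 errors


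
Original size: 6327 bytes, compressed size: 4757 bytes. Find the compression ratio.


Ratio = original / compressed = 6327 / 4757 = 1.33

1.33


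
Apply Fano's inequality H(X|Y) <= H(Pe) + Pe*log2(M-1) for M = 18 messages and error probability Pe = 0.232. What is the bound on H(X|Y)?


H(Pe) = -Pe*log2(Pe) - (1-Pe)*log2(1-Pe) = -0.232*log2(0.232) - 0.768*log2(0.768) = 0.489010 + 0.292471 = 0.7815. Pe*log2(M-1) = 0.232*log2(17) = 0.948291. Bound = H(Pe) + Pe*log2(M-1) = 0.489010 + 0.292471 + 0.948291 = 1.7298

1.7298 bits


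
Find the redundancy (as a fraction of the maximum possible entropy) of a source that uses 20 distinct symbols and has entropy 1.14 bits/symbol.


H_max = log2(K) = log2(20) = 4.3219 bits/symbol. Redundancy = 1 - H/H_max = 1 - 1.14/4.3219 = 1 - 0.2638 = 0.7362

0.7362


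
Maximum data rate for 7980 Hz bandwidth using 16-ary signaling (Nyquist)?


Rate = 2 * B * log2(M) = 2 * 7980 * 4.0 = 63840.0

63840.0 bps


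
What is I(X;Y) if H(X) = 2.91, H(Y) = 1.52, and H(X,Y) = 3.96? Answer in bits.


I(X;Y) = H(X) + H(Y) - H(X,Y) = 2.91 + 1.52 - 3.96 = 0.47

0.47 bits


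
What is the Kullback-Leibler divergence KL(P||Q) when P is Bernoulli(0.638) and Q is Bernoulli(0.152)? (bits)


KL = p*log2(p/q) + (1-p)*log2((1-p)/(1-q)) = 0.638*log2(0.638/0.152) + 0.362*log2(0.362/0.848) = 0.8758

0.8758 bits


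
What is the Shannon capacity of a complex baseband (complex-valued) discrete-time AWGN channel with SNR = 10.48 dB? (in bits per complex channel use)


SNR_linear = 10^(10.48/10) = 11.1686; C = log2(1 + SNR_linear) = log2(1 + 11.1686) = 3.6051

3.6051 bits/channel use


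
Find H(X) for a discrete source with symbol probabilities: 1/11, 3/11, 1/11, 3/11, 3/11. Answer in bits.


H = -sum(p_i * log2(p_i)). Terms: -(1/11)*log2(1/11) = 0.314494; -(3/11)*log2(3/11) = 0.511219; -(1/11)*log2(1/11) = 0.314494; -(3/11)*log2(3/11) = 0.511219; -(3/11)*log2(3/11) = 0.511219. H = 0.314494 + 0.511219 + 0.314494 + 0.511219 + 0.511219 = 2.1626

2.1626 bits


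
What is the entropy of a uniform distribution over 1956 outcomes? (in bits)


H = log2(n) = log2(1956) = 10.9337

10.9337 bits


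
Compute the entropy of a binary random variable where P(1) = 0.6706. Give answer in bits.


H = -p*log2(p) - (1-p)*log2(1-p). -0.6706*log2(0.6706) = 0.386585; -0.3294*log2(0.3294) = 0.527728. H = 0.386585 + 0.527728 = 0.9143

0.9143 bits


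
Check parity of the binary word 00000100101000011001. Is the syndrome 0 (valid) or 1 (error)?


Syndrome = XOR of all bits = 0 XOR 0 XOR 0 XOR 0 XOR 0 XOR 1 XOR 0 XOR 0 XOR 1 XOR 0 XOR 1 XOR 0 XOR 0 XOR 0 XOR 0 XOR 1 XOR 1 XOR 0 XOR 0 XOR 1 = 0

0


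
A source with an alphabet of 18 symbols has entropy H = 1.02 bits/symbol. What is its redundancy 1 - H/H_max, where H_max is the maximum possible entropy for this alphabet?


H_max = log2(K) = log2(18) = 4.1699 bits/symbol. Redundancy = 1 - H/H_max = 1 - 1.02/4.1699 = 1 - 0.2446 = 0.7554

0.7554


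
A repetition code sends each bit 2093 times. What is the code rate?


Rate = k/n = 1/2093

1/2093


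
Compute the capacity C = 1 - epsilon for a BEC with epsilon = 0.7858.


C = 1 - epsilon = 1 - 0.7858 = 0.2142

0.2142 bits


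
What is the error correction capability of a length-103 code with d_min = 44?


Correction capability = floor((d-1)/2) = floor((44-1)/2) = 21

21 errors


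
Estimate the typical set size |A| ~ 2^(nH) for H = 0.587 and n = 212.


log2|A_typical| = nH = 212 * 0.587 = 124.444, so |A_typical| ~ 2^124.444 = 2.893e+37

2.893e+37


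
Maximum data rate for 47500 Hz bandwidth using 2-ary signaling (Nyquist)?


Rate = 2 * B * log2(M) = 2 * 47500 * 1.0 = 95000.0

95000.0 bps


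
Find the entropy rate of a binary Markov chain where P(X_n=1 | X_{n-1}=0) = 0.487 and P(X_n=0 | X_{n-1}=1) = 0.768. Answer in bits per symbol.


Stationary distribution: pi_0 = p10/(p01+p10) = 0.612, pi_1 = 0.388. Entropy rate H' = pi_0*H(p01) + pi_1*H(p10) = 0.612*0.9995 + 0.388*0.7815 = 0.9149

0.9149 bits/symbol


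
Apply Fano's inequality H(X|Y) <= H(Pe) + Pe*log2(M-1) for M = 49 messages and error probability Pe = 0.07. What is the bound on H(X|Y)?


H(Pe) = -Pe*log2(Pe) - (1-Pe)*log2(1-Pe) = -0.07*log2(0.07) - 0.93*log2(0.93) = 0.268555 + 0.097369 = 0.3659. Pe*log2(M-1) = 0.07*log2(48) = 0.390947. Bound = H(Pe) + Pe*log2(M-1) = 0.268555 + 0.097369 + 0.390947 = 0.7569

0.7569 bits


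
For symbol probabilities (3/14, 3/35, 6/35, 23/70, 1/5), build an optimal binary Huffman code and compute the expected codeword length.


Huffman construction (repeatedly merge the two least-probable nodes; each merge adds 1 bit to every symbol beneath it): 3/35 + 6/35 = 9/35; 1/5 + 3/14 = 29/70; 9/35 + 23/70 = 41/70; 29/70 + 41/70 = 1. Resulting codeword lengths (in the order the probabilities were given): (2, 3, 3, 2, 2). L_avg = sum(p_i * l_i) = 3/14*2 + 3/35*3 + 6/35*3 + 23/70*2 + 1/5*2 = 79/35 = 2.2571

2.2571 bits


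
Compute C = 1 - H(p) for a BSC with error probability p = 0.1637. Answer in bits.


H(p) = -p*log2(p) - (1-p)*log2(1-p) = -0.1637*log2(0.1637) - 0.8363*log2(0.8363) = 0.427400 + 0.215688 = 0.6431. C = 1 - H(p) = 1 - 0.6431 = 0.3569

0.3569 bits


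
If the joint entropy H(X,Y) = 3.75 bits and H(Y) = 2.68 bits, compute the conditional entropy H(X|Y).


H(X|Y) = H(X,Y) - H(Y) = 3.75 - 2.68 = 1.07

1.07 bits


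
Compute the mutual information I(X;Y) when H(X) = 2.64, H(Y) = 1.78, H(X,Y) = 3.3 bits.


I(X;Y) = H(X) + H(Y) - H(X,Y) = 2.64 + 1.78 - 3.3 = 1.12

1.12 bits


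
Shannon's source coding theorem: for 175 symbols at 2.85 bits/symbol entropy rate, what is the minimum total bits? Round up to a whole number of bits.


Minimum bits >= n * H = 175 * 2.85 = 498.75, rounded up to a whole number of bits = 499

499 bits


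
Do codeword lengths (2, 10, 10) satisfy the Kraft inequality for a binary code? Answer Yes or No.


Kraft sum = sum(2^(-l_i)) = 0.252, need <= 1. Result: satisfied (a binary prefix-free code with these lengths exists)

Yes


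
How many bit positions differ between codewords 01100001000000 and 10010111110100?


Count differing positions: ^ ^ ^ ^ . ^ ^ . ^ ^ . ^ . . = 9 differences

9


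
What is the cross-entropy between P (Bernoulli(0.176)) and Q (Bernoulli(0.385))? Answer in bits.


H(P,Q) = -p*log2(q) - (1-p)*log2(1-q). -0.176*log2(0.385) = 0.242364; -0.824*log2(0.615) = 0.577906. H(P,Q) = 0.242364 + 0.577906 = 0.8203

0.8203 bits


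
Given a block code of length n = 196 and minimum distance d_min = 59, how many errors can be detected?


Detection capability = d_min - 1 = 59 - 1 = 58

58 errors


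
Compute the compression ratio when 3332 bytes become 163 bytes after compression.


Ratio = original / compressed = 3332 / 163 = 20.4417

20.4417


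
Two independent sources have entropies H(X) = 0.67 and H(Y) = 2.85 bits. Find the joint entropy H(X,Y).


For independent variables, H(X,Y) = H(X) + H(Y) = 0.67 + 2.85 = 3.52

3.52 bits


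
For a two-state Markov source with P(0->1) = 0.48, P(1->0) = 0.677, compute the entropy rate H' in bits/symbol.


Stationary distribution: pi_0 = p10/(p01+p10) = 0.5851, pi_1 = 0.4149. Entropy rate H' = pi_0*H(p01) + pi_1*H(p10) = 0.5851*0.9988 + 0.4149*0.9076 = 0.961

0.961 bits/symbol


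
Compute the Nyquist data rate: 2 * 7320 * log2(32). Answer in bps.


Rate = 2 * B * log2(M) = 2 * 7320 * 5.0 = 73200.0

73200.0 bps


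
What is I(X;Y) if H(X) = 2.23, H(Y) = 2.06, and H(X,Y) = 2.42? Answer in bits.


I(X;Y) = H(X) + H(Y) - H(X,Y) = 2.23 + 2.06 - 2.42 = 1.87

1.87 bits


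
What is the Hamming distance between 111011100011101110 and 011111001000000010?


Count differing positions: ^ . . ^ . . ^ . ^ . ^ ^ ^ . ^ ^ . . = 9 differences

9


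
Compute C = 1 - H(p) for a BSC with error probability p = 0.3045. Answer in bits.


H(p) = -p*log2(p) - (1-p)*log2(1-p) = -0.3045*log2(0.3045) - 0.6955*log2(0.6955) = 0.522365 + 0.364357 = 0.8867. C = 1 - H(p) = 1 - 0.8867 = 0.1133

0.1133 bits


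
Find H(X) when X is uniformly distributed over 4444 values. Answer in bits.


H = log2(n) = log2(4444) = 12.1176

12.1176 bits


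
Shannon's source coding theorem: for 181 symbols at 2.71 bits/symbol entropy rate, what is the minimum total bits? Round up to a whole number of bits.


Minimum bits >= n * H = 181 * 2.71 = 490.51, rounded up to a whole number of bits = 491

491 bits


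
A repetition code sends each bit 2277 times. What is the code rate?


Rate = k/n = 1/2277

1/2277


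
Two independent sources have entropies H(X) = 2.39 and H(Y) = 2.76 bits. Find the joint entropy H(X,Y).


For independent variables, H(X,Y) = H(X) + H(Y) = 2.39 + 2.76 = 5.15

5.15 bits


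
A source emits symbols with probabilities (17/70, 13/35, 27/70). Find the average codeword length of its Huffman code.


Huffman construction (repeatedly merge the two least-probable nodes; each merge adds 1 bit to every symbol beneath it): 17/70 + 13/35 = 43/70; 27/70 + 43/70 = 1. Resulting codeword lengths (in the order the probabilities were given): (2, 2, 1). L_avg = sum(p_i * l_i) = 17/70*2 + 13/35*2 + 27/70*1 = 113/70 = 1.6143

1.6143 bits


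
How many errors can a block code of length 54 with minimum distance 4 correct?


Correction capability = floor((d-1)/2) = floor((4-1)/2) = 1

1 errors


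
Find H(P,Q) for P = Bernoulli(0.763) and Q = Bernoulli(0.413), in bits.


H(P,Q) = -p*log2(q) - (1-p)*log2(1-q). -0.763*log2(0.413) = 0.973425; -0.237*log2(0.587) = 0.182151. H(P,Q) = 0.973425 + 0.182151 = 1.1556

1.1556 bits


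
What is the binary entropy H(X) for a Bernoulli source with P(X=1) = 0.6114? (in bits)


H = -p*log2(p) - (1-p)*log2(1-p). -0.6114*log2(0.6114) = 0.433979; -0.3886*log2(0.3886) = 0.529911. H = 0.433979 + 0.529911 = 0.9639

0.9639 bits


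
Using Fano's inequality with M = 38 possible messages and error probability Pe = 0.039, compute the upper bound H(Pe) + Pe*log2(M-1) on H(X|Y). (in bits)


H(Pe) = -Pe*log2(Pe) - (1-Pe)*log2(1-Pe) = -0.039*log2(0.039) - 0.961*log2(0.961) = 0.182535 + 0.055153 = 0.2377. Pe*log2(M-1) = 0.039*log2(37) = 0.203169. Bound = H(Pe) + Pe*log2(M-1) = 0.182535 + 0.055153 + 0.203169 = 0.4409

0.4409 bits


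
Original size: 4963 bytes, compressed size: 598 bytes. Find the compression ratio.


Ratio = original / compressed = 4963 / 598 = 8.2993

8.2993


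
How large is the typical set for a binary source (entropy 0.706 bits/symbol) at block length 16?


log2|A_typical| = nH = 16 * 0.706 = 11.296, so |A_typical| ~ 2^11.296 = 2.514e+03

2.514e+03


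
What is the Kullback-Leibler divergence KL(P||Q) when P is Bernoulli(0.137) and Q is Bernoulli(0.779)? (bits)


KL = p*log2(p/q) + (1-p)*log2((1-p)/(1-q)) = 0.137*log2(0.137/0.779) + 0.863*log2(0.863/0.221) = 1.3525

1.3525 bits


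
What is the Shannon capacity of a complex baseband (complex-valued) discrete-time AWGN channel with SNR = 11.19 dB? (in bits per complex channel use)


SNR_linear = 10^(11.19/10) = 13.1522; C = log2(1 + SNR_linear) = log2(1 + 13.1522) = 3.823

3.823 bits/channel use


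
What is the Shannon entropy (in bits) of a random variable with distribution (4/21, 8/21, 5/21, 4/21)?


H = -sum(p_i * log2(p_i)). Terms: -(4/21)*log2(4/21) = 0.455680; -(8/21)*log2(8/21) = 0.530407; -(5/21)*log2(5/21) = 0.492950; -(4/21)*log2(4/21) = 0.455680. H = 0.455680 + 0.530407 + 0.492950 + 0.455680 = 1.9347

1.9347 bits


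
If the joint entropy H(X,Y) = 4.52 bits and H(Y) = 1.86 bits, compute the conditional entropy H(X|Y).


H(X|Y) = H(X,Y) - H(Y) = 4.52 - 1.86 = 2.66

2.66 bits


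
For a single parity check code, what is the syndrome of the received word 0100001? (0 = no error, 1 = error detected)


Syndrome = XOR of all bits = 0 XOR 1 XOR 0 XOR 0 XOR 0 XOR 0 XOR 1 = 0

0


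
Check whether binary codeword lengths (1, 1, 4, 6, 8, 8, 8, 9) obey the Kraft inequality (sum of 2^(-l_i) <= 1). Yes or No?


Kraft sum = sum(2^(-l_i)) = 1.0918, need <= 1. Result: violated (a binary prefix-free code with these lengths cannot exist)

No


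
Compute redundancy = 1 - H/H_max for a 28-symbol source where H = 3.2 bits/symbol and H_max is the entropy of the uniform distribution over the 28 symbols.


H_max = log2(K) = log2(28) = 4.8074 bits/symbol. Redundancy = 1 - H/H_max = 1 - 3.2/4.8074 = 1 - 0.6656 = 0.3344

0.3344


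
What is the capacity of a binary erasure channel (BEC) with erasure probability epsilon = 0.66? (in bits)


C = 1 - epsilon = 1 - 0.66 = 0.34

0.34 bits


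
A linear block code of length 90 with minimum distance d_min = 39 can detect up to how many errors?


Detection capability = d_min - 1 = 39 - 1 = 38

38 errors


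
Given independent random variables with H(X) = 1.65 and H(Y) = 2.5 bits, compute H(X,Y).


For independent variables, H(X,Y) = H(X) + H(Y) = 1.65 + 2.5 = 4.15

4.15 bits


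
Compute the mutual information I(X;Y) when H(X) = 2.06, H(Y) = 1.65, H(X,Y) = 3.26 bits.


I(X;Y) = H(X) + H(Y) - H(X,Y) = 2.06 + 1.65 - 3.26 = 0.45

0.45 bits


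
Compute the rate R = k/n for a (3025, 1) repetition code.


Rate = k/n = 1/3025

1/3025


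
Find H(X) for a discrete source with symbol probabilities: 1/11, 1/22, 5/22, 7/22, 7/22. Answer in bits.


H = -sum(p_i * log2(p_i)). Terms: -(1/11)*log2(1/11) = 0.314494; -(1/22)*log2(1/22) = 0.202701; -(5/22)*log2(5/22) = 0.485796; -(7/22)*log2(7/22) = 0.525661; -(7/22)*log2(7/22) = 0.525661. H = 0.314494 + 0.202701 + 0.485796 + 0.525661 + 0.525661 = 2.0543

2.0543 bits


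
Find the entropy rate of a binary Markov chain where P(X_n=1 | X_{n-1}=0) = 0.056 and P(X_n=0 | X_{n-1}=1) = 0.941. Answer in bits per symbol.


Stationary distribution: pi_0 = p10/(p01+p10) = 0.9438, pi_1 = 0.0562. Entropy rate H' = pi_0*H(p01) + pi_1*H(p10) = 0.9438*0.3114 + 0.0562*0.3235 = 0.312

0.312 bits/symbol


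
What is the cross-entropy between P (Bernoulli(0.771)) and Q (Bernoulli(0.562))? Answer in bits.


H(P,Q) = -p*log2(q) - (1-p)*log2(1-q). -0.771*log2(0.562) = 0.640977; -0.229*log2(0.438) = 0.272738. H(P,Q) = 0.640977 + 0.272738 = 0.9137

0.9137 bits


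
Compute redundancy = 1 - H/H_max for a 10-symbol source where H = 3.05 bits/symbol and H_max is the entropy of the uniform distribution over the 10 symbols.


H_max = log2(K) = log2(10) = 3.3219 bits/symbol. Redundancy = 1 - H/H_max = 1 - 3.05/3.3219 = 1 - 0.9181 = 0.0819

0.0819


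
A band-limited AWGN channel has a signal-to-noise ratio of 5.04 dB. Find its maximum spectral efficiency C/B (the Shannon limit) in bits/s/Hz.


SNR_linear = 10^(5.04/10) = 3.1915; C/B = log2(1 + SNR_linear) = log2(1 + 3.1915) = 2.0675

2.0675 bits/s/Hz


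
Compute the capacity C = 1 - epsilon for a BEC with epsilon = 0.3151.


C = 1 - epsilon = 1 - 0.3151 = 0.6849

0.6849 bits


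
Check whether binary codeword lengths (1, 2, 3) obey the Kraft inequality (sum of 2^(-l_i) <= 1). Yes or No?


Kraft sum = sum(2^(-l_i)) = 0.875, need <= 1. Result: satisfied (a binary prefix-free code with these lengths exists)

Yes


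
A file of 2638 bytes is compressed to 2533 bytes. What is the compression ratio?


Ratio = original / compressed = 2638 / 2533 = 1.0415

1.0415


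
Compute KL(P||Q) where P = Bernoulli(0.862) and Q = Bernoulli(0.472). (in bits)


KL = p*log2(p/q) + (1-p)*log2((1-p)/(1-q)) = 0.862*log2(0.862/0.472) + 0.138*log2(0.138/0.528) = 0.4818

0.4818 bits


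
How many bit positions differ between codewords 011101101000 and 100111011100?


Count differing positions: ^ ^ ^ . ^ . ^ ^ . ^ . . = 7 differences

7


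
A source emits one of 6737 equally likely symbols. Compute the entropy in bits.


H = log2(n) = log2(6737) = 12.7179

12.7179 bits


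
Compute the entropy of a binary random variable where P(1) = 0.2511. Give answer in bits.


H = -p*log2(p) - (1-p)*log2(1-p). -0.2511*log2(0.2511) = 0.500610; -0.7489*log2(0.7489) = 0.312407. H = 0.500610 + 0.312407 = 0.813

0.813 bits


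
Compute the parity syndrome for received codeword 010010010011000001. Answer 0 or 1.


Syndrome = XOR of all bits = 0 XOR 1 XOR 0 XOR 0 XOR 1 XOR 0 XOR 0 XOR 1 XOR 0 XOR 0 XOR 1 XOR 1 XOR 0 XOR 0 XOR 0 XOR 0 XOR 0 XOR 1 = 0

0


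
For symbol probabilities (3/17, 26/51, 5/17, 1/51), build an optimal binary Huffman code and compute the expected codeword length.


Huffman construction (repeatedly merge the two least-probable nodes; each merge adds 1 bit to every symbol beneath it): 1/51 + 3/17 = 10/51; 10/51 + 5/17 = 25/51; 25/51 + 26/51 = 1. Resulting codeword lengths (in the order the probabilities were given): (3, 1, 2, 3). L_avg = sum(p_i * l_i) = 3/17*3 + 26/51*1 + 5/17*2 + 1/51*3 = 86/51 = 1.6863

1.6863 bits


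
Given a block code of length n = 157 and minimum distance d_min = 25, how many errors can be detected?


Detection capability = d_min - 1 = 25 - 1 = 24

24 errors


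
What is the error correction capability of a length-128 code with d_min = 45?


Correction capability = floor((d-1)/2) = floor((45-1)/2) = 22

22 errors


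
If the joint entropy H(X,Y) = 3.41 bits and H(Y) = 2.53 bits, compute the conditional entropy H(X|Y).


H(X|Y) = H(X,Y) - H(Y) = 3.41 - 2.53 = 0.88

0.88 bits


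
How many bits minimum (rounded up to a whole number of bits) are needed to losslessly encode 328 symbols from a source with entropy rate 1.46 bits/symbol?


Minimum bits >= n * H = 328 * 1.46 = 478.88, rounded up to a whole number of bits = 479

479 bits


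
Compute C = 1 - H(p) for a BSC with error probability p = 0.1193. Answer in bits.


H(p) = -p*log2(p) - (1-p)*log2(1-p) = -0.1193*log2(0.1193) - 0.8807*log2(0.8807) = 0.365933 + 0.161412 = 0.5273. C = 1 - H(p) = 1 - 0.5273 = 0.4727

0.4727 bits


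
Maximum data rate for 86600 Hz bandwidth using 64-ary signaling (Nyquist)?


Rate = 2 * B * log2(M) = 2 * 86600 * 6.0 = 1039200.0

1039200.0 bps


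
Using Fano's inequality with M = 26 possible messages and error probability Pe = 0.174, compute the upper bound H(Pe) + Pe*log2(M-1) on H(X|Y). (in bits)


H(Pe) = -Pe*log2(Pe) - (1-Pe)*log2(1-Pe) = -0.174*log2(0.174) - 0.826*log2(0.826) = 0.438974 + 0.227799 = 0.6668. Pe*log2(M-1) = 0.174*log2(25) = 0.808031. Bound = H(Pe) + Pe*log2(M-1) = 0.438974 + 0.227799 + 0.808031 = 1.4748

1.4748 bits


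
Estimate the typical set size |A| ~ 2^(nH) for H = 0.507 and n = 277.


log2|A_typical| = nH = 277 * 0.507 = 140.439, so |A_typical| ~ 2^140.439 = 1.890e+42

1.890e+42


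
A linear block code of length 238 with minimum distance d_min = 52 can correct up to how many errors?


Correction capability = floor((d-1)/2) = floor((52-1)/2) = 25

25 errors


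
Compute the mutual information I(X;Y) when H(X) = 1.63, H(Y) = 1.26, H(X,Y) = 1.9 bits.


I(X;Y) = H(X) + H(Y) - H(X,Y) = 1.63 + 1.26 - 1.9 = 0.99

0.99 bits


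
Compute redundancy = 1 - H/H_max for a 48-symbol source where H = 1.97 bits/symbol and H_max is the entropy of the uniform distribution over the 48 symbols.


H_max = log2(K) = log2(48) = 5.585 bits/symbol. Redundancy = 1 - H/H_max = 1 - 1.97/5.585 = 1 - 0.3527 = 0.6473

0.6473


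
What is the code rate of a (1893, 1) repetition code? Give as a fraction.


Rate = k/n = 1/1893

1/1893


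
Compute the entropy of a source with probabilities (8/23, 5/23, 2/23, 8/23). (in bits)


H = -sum(p_i * log2(p_i)). Terms: -(8/23)*log2(8/23) = 0.529935; -(5/23)*log2(5/23) = 0.478616; -(2/23)*log2(2/23) = 0.306397; -(8/23)*log2(8/23) = 0.529935. H = 0.529935 + 0.478616 + 0.306397 + 0.529935 = 1.8449

1.8449 bits


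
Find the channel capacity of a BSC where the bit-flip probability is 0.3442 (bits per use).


H(p) = -p*log2(p) - (1-p)*log2(1-p) = -0.3442*log2(0.3442) - 0.6558*log2(0.6558) = 0.529614 + 0.399167 = 0.9288. C = 1 - H(p) = 1 - 0.9288 = 0.0712

0.0712 bits


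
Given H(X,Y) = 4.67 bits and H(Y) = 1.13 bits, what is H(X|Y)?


H(X|Y) = H(X,Y) - H(Y) = 4.67 - 1.13 = 3.54

3.54 bits


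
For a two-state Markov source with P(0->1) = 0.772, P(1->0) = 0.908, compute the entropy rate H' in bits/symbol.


Stationary distribution: pi_0 = p10/(p01+p10) = 0.5405, pi_1 = 0.4595. Entropy rate H' = pi_0*H(p01) + pi_1*H(p10) = 0.5405*0.7745 + 0.4595*0.4431 = 0.6222

0.6222 bits/symbol


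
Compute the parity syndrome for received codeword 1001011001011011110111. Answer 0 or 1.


Syndrome = XOR of all bits = 1 XOR 0 XOR 0 XOR 1 XOR 0 XOR 1 XOR 1 XOR 0 XOR 0 XOR 1 XOR 0 XOR 1 XOR 1 XOR 0 XOR 1 XOR 1 XOR 1 XOR 1 XOR 0 XOR 1 XOR 1 XOR 1 = 0

0


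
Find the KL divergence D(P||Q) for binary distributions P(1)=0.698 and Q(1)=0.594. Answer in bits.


KL = p*log2(p/q) + (1-p)*log2((1-p)/(1-q)) = 0.698*log2(0.698/0.594) + 0.302*log2(0.302/0.406) = 0.0335

0.0335 bits


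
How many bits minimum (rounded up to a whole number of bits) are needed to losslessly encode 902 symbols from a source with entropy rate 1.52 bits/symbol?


Minimum bits >= n * H = 902 * 1.52 = 1371.04, rounded up to a whole number of bits = 1372

1372 bits


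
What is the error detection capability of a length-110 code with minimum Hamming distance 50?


Detection capability = d_min - 1 = 50 - 1 = 49

49 errors


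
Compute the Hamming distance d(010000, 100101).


Count differing positions: ^ ^ . ^ . ^ = 4 differences

4


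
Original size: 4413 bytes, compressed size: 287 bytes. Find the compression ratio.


Ratio = original / compressed = 4413 / 287 = 15.3763

15.3763


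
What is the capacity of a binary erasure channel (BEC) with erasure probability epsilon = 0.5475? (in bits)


C = 1 - epsilon = 1 - 0.5475 = 0.4525

0.4525 bits


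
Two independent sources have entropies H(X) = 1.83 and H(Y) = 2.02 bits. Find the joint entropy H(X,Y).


For independent variables, H(X,Y) = H(X) + H(Y) = 1.83 + 2.02 = 3.85

3.85 bits


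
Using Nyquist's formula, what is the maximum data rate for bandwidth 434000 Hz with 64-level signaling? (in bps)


Rate = 2 * B * log2(M) = 2 * 434000 * 6.0 = 5208000.0

5208000.0 bps


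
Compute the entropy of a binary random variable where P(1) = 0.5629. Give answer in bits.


H = -p*log2(p) - (1-p)*log2(1-p). -0.5629*log2(0.5629) = 0.466672; -0.4371*log2(0.4371) = 0.521882. H = 0.466672 + 0.521882 = 0.9886

0.9886 bits


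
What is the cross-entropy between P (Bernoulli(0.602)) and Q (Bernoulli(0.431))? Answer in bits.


H(P,Q) = -p*log2(q) - (1-p)*log2(1-q). -0.602*log2(0.431) = 0.730973; -0.398*log2(0.569) = 0.323773. H(P,Q) = 0.730973 + 0.323773 = 1.0547

1.0547 bits


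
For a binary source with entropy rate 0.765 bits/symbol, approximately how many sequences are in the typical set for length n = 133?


log2|A_typical| = nH = 133 * 0.765 = 101.745, so |A_typical| ~ 2^101.745 = 4.249e+30

4.249e+30


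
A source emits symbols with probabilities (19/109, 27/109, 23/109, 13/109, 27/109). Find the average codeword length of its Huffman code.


Huffman construction (repeatedly merge the two least-probable nodes; each merge adds 1 bit to every symbol beneath it): 13/109 + 19/109 = 32/109; 23/109 + 27/109 = 50/109; 27/109 + 32/109 = 59/109; 50/109 + 59/109 = 1. Resulting codeword lengths (in the order the probabilities were given): (3, 2, 2, 3, 2). L_avg = sum(p_i * l_i) = 19/109*3 + 27/109*2 + 23/109*2 + 13/109*3 + 27/109*2 = 250/109 = 2.2936

2.2936 bits


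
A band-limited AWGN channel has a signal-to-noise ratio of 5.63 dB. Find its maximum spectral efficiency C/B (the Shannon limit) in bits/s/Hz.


SNR_linear = 10^(5.63/10) = 3.6559; C/B = log2(1 + SNR_linear) = log2(1 + 3.6559) = 2.2191

2.2191 bits/s/Hz


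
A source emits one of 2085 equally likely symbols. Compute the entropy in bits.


H = log2(n) = log2(2085) = 11.0258

11.0258 bits


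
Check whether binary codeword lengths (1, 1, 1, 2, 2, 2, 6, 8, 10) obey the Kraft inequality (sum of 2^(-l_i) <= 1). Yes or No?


Kraft sum = sum(2^(-l_i)) = 2.2705, need <= 1. Result: violated (a binary prefix-free code with these lengths cannot exist)

No


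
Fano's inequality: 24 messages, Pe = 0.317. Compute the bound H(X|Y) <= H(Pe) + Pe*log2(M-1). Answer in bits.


H(Pe) = -Pe*log2(Pe) - (1-Pe)*log2(1-Pe) = -0.317*log2(0.317) - 0.683*log2(0.683) = 0.525410 + 0.375679 = 0.9011. Pe*log2(M-1) = 0.317*log2(23) = 1.433969. Bound = H(Pe) + Pe*log2(M-1) = 0.525410 + 0.375679 + 1.433969 = 2.3351

2.3351 bits


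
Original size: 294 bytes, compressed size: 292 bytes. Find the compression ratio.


Ratio = original / compressed = 294 / 292 = 1.0068

1.0068


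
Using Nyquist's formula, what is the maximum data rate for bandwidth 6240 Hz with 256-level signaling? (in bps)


Rate = 2 * B * log2(M) = 2 * 6240 * 8.0 = 99840.0

99840.0 bps


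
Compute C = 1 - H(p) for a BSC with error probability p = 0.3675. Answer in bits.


H(p) = -p*log2(p) - (1-p)*log2(1-p) = -0.3675*log2(0.3675) - 0.6325*log2(0.6325) = 0.530738 + 0.417996 = 0.9487. C = 1 - H(p) = 1 - 0.9487 = 0.0513

0.0513 bits


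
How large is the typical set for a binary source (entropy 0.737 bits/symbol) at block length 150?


log2|A_typical| = nH = 150 * 0.737 = 110.55, so |A_typical| ~ 2^110.55 = 1.900e+33

1.900e+33


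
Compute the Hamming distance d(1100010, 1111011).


Count differing positions: . . ^ ^ . . ^ = 3 differences

3


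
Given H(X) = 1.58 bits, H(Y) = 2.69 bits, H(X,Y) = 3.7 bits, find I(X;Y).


I(X;Y) = H(X) + H(Y) - H(X,Y) = 1.58 + 2.69 - 3.7 = 0.57

0.57 bits


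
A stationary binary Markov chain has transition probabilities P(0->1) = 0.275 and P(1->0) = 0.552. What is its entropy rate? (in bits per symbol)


Stationary distribution: pi_0 = p10/(p01+p10) = 0.6675, pi_1 = 0.3325. Entropy rate H' = pi_0*H(p01) + pi_1*H(p10) = 0.6675*0.8485 + 0.3325*0.9922 = 0.8963

0.8963 bits/symbol


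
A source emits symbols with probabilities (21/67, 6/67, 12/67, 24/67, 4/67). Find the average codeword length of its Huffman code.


Huffman construction (repeatedly merge the two least-probable nodes; each merge adds 1 bit to every symbol beneath it): 4/67 + 6/67 = 10/67; 10/67 + 12/67 = 22/67; 21/67 + 22/67 = 43/67; 24/67 + 43/67 = 1. Resulting codeword lengths (in the order the probabilities were given): (2, 4, 3, 1, 4). L_avg = sum(p_i * l_i) = 21/67*2 + 6/67*4 + 12/67*3 + 24/67*1 + 4/67*4 = 142/67 = 2.1194

2.1194 bits


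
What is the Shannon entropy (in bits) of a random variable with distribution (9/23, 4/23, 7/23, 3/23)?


H = -sum(p_i * log2(p_i)). Terms: -(9/23)*log2(9/23) = 0.529684; -(4/23)*log2(4/23) = 0.438880; -(7/23)*log2(7/23) = 0.522324; -(3/23)*log2(3/23) = 0.383296. H = 0.529684 + 0.438880 + 0.522324 + 0.383296 = 1.8742

1.8742 bits


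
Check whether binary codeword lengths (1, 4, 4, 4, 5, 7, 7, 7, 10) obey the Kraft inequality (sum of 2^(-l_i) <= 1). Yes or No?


Kraft sum = sum(2^(-l_i)) = 0.7432, need <= 1. Result: satisfied (a binary prefix-free code with these lengths exists)

Yes


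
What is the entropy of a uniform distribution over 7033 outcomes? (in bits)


H = log2(n) = log2(7033) = 12.7799

12.7799 bits


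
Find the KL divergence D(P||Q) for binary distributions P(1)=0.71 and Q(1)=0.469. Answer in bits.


KL = p*log2(p/q) + (1-p)*log2((1-p)/(1-q)) = 0.71*log2(0.71/0.469) + 0.29*log2(0.29/0.531) = 0.1717

0.1717 bits


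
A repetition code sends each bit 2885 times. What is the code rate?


Rate = k/n = 1/2885

1/2885


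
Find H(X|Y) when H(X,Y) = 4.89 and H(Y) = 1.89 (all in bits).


H(X|Y) = H(X,Y) - H(Y) = 4.89 - 1.89 = 3.0

3.0 bits


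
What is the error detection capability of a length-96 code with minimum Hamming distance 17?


Detection capability = d_min - 1 = 17 - 1 = 16

16 errors


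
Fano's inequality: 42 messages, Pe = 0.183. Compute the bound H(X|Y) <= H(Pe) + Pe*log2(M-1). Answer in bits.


H(Pe) = -Pe*log2(Pe) - (1-Pe)*log2(1-Pe) = -0.183*log2(0.183) - 0.817*log2(0.817) = 0.448365 + 0.238231 = 0.6866. Pe*log2(M-1) = 0.183*log2(41) = 0.980432. Bound = H(Pe) + Pe*log2(M-1) = 0.448365 + 0.238231 + 0.980432 = 1.667

1.667 bits


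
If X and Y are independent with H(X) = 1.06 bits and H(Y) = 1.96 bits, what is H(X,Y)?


For independent variables, H(X,Y) = H(X) + H(Y) = 1.06 + 1.96 = 3.02

3.02 bits


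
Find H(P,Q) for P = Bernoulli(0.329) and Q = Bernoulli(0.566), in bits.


H(P,Q) = -p*log2(q) - (1-p)*log2(1-q). -0.329*log2(0.566) = 0.270150; -0.671*log2(0.434) = 0.808040. H(P,Q) = 0.270150 + 0.808040 = 1.0782

1.0782 bits


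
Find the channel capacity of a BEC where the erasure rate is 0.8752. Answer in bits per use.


C = 1 - epsilon = 1 - 0.8752 = 0.1248

0.1248 bits


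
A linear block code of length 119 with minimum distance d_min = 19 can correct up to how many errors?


Correction capability = floor((d-1)/2) = floor((19-1)/2) = 9

9 errors


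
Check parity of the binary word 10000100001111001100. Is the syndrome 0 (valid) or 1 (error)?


Syndrome = XOR of all bits = 1 XOR 0 XOR 0 XOR 0 XOR 0 XOR 1 XOR 0 XOR 0 XOR 0 XOR 0 XOR 1 XOR 1 XOR 1 XOR 1 XOR 0 XOR 0 XOR 1 XOR 1 XOR 0 XOR 0 = 0

0


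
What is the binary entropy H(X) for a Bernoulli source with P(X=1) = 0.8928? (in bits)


H = -p*log2(p) - (1-p)*log2(1-p). -0.8928*log2(0.8928) = 0.146054; -0.1072*log2(0.1072) = 0.345358. H = 0.146054 + 0.345358 = 0.4914

0.4914 bits


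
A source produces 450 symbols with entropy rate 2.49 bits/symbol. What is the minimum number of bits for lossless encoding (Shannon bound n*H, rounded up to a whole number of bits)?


Minimum bits >= n * H = 450 * 2.49 = 1120.5, rounded up to a whole number of bits = 1121

1121 bits


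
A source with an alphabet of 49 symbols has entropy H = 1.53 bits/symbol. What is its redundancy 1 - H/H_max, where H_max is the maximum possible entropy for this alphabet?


H_max = log2(K) = log2(49) = 5.6147 bits/symbol. Redundancy = 1 - H/H_max = 1 - 1.53/5.6147 = 1 - 0.2725 = 0.7275

0.7275


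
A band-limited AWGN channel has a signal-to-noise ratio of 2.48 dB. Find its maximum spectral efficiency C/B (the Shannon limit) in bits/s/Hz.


SNR_linear = 10^(2.48/10) = 1.7701; C/B = log2(1 + SNR_linear) = log2(1 + 1.7701) = 1.4699

1.4699 bits/s/Hz


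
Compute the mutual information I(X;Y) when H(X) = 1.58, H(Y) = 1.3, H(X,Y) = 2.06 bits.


I(X;Y) = H(X) + H(Y) - H(X,Y) = 1.58 + 1.3 - 2.06 = 0.82

0.82 bits


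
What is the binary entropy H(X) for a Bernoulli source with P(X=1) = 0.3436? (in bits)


H = -p*log2(p) - (1-p)*log2(1-p). -0.3436*log2(0.3436) = 0.529556; -0.6564*log2(0.6564) = 0.398666. H = 0.529556 + 0.398666 = 0.9282

0.9282 bits


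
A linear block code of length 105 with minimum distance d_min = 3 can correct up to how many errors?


Correction capability = floor((d-1)/2) = floor((3-1)/2) = 1

1 errors


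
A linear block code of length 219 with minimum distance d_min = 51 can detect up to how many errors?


Detection capability = d_min - 1 = 51 - 1 = 50

50 errors


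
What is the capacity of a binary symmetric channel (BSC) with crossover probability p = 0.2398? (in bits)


H(p) = -p*log2(p) - (1-p)*log2(1-p) = -0.2398*log2(0.2398) - 0.7602*log2(0.7602) = 0.494011 + 0.300696 = 0.7947. C = 1 - H(p) = 1 - 0.7947 = 0.2053

0.2053 bits


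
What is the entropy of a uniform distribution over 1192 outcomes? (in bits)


H = log2(n) = log2(1192) = 10.2192

10.2192 bits


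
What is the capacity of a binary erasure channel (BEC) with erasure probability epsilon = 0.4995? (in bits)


C = 1 - epsilon = 1 - 0.4995 = 0.5005

0.5005 bits


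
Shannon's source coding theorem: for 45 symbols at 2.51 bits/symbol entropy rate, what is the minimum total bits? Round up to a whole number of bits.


Minimum bits >= n * H = 45 * 2.51 = 112.95, rounded up to a whole number of bits = 113

113 bits


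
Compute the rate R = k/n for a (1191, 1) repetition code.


Rate = k/n = 1/1191

1/1191


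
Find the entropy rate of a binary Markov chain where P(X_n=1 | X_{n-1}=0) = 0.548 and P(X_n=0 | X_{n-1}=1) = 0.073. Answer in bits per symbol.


Stationary distribution: pi_0 = p10/(p01+p10) = 0.1176, pi_1 = 0.8824. Entropy rate H' = pi_0*H(p01) + pi_1*H(p10) = 0.1176*0.9933 + 0.8824*0.377 = 0.4495

0.4495 bits/symbol


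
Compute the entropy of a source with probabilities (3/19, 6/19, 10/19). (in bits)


H = -sum(p_i * log2(p_i)). Terms: -(3/19)*log2(3/19) = 0.420468; -(6/19)*log2(6/19) = 0.525147; -(10/19)*log2(10/19) = 0.487368. H = 0.420468 + 0.525147 + 0.487368 = 1.433

1.433 bits


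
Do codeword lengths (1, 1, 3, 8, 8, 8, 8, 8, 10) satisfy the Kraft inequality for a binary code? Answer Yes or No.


Kraft sum = sum(2^(-l_i)) = 1.1455, need <= 1. Result: violated (a binary prefix-free code with these lengths cannot exist)

No


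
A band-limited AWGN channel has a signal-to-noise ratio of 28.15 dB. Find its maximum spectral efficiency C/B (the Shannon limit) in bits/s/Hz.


SNR_linear = 10^(28.15/10) = 653.1306; C/B = log2(1 + SNR_linear) = log2(1 + 653.1306) = 9.3534

9.3534 bits/s/Hz


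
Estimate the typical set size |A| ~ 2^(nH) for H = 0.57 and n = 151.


log2|A_typical| = nH = 151 * 0.57 = 86.07, so |A_typical| ~ 2^86.07 = 8.122e+25

8.122e+25


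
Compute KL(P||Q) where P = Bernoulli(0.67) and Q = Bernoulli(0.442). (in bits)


KL = p*log2(p/q) + (1-p)*log2((1-p)/(1-q)) = 0.67*log2(0.67/0.442) + 0.33*log2(0.33/0.558) = 0.152

0.152 bits


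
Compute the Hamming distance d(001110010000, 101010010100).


Count differing positions: ^ . . ^ . . . . . ^ . . = 3 differences

3


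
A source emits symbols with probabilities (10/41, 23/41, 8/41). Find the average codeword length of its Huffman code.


Huffman construction (repeatedly merge the two least-probable nodes; each merge adds 1 bit to every symbol beneath it): 8/41 + 10/41 = 18/41; 18/41 + 23/41 = 1. Resulting codeword lengths (in the order the probabilities were given): (2, 1, 2). L_avg = sum(p_i * l_i) = 10/41*2 + 23/41*1 + 8/41*2 = 59/41 = 1.439

1.439 bits


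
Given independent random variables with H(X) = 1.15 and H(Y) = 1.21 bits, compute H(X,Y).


For independent variables, H(X,Y) = H(X) + H(Y) = 1.15 + 1.21 = 2.36

2.36 bits


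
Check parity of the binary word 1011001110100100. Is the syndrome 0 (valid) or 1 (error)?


Syndrome = XOR of all bits = 1 XOR 0 XOR 1 XOR 1 XOR 0 XOR 0 XOR 1 XOR 1 XOR 1 XOR 0 XOR 1 XOR 0 XOR 0 XOR 1 XOR 0 XOR 0 = 0

0


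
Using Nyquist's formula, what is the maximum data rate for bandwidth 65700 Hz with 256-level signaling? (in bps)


Rate = 2 * B * log2(M) = 2 * 65700 * 8.0 = 1051200.0

1051200.0 bps


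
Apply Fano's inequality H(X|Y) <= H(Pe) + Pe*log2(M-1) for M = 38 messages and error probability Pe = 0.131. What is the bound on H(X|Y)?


H(Pe) = -Pe*log2(Pe) - (1-Pe)*log2(1-Pe) = -0.131*log2(0.131) - 0.869*log2(0.869) = 0.384139 + 0.176035 = 0.5602. Pe*log2(M-1) = 0.131*log2(37) = 0.682438. Bound = H(Pe) + Pe*log2(M-1) = 0.384139 + 0.176035 + 0.682438 = 1.2426

1.2426 bits
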